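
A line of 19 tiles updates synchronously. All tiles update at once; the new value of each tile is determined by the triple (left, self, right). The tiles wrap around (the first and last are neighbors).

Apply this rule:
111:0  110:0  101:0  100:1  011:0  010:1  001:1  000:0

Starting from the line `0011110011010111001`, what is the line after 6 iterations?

0010000100000011000

1100001100010000111
0010010010111001000
0111111110000111100
1000000001001000010
1100000011111100110
0010000100000011000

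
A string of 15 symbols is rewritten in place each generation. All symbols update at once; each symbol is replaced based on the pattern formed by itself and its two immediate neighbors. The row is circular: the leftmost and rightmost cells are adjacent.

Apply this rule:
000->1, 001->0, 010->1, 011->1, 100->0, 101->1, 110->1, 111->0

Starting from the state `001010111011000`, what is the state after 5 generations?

generation 1: 101111101111011
generation 2: 111000111001110
generation 3: 101010101001011
generation 4: 111111111001110
generation 5: 100000001001011

100000001001011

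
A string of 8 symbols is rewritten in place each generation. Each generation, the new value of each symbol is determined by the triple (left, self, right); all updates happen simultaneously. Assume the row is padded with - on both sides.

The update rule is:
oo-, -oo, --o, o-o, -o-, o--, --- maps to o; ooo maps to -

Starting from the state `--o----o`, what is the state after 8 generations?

o------o

generation 1: oooooooo
generation 2: o------o
generation 3: oooooooo  (repeats generation 1; period 2)
generation 8: o------o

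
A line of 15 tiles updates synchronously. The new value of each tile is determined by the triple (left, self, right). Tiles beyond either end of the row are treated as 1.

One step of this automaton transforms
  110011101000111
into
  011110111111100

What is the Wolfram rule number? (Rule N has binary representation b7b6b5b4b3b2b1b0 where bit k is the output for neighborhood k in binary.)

position 0: 111 → 0  (bit 7 = 0)
position 1: 110 → 1  (bit 6 = 1)
position 7: 101 → 1  (bit 5 = 1)
position 2: 100 → 1  (bit 4 = 1)
position 4: 011 → 1  (bit 3 = 1)
position 8: 010 → 1  (bit 2 = 1)
position 3: 001 → 1  (bit 1 = 1)
position 10: 000 → 1  (bit 0 = 1)
bits b7..b0 = 01111111 = 127

127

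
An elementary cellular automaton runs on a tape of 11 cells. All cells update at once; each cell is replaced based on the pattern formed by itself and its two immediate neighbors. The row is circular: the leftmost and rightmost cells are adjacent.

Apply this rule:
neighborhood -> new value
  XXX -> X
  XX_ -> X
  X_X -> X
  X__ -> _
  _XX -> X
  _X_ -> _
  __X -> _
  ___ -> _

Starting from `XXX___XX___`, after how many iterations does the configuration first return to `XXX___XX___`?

1

iteration 1: XXX___XX___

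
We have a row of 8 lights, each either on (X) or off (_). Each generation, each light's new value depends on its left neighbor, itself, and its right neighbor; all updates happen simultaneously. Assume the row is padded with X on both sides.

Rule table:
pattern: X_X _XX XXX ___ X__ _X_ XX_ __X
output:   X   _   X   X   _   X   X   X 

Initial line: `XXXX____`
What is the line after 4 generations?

XXXX_XXX
XXXXX_XX
XXXXXX_X
XXXXXXX_

XXXXXXX_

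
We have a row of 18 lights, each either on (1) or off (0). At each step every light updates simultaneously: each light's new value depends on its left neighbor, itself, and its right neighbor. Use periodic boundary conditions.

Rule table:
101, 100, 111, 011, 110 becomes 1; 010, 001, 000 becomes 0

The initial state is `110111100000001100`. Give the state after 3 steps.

111111110000001110
111111111000001111
111111111100001111

111111111100001111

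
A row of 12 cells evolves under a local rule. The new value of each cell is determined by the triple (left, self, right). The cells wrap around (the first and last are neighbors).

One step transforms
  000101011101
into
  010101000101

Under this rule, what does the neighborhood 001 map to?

At position 2 the neighborhood is 001; the next row has 0 there.

0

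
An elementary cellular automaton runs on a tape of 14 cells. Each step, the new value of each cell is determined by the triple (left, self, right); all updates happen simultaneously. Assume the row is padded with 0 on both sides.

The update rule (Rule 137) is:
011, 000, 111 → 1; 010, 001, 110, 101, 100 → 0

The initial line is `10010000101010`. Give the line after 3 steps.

11100000111110

step 1: 00000110000000
step 2: 11110100111111
step 3: 11100000111110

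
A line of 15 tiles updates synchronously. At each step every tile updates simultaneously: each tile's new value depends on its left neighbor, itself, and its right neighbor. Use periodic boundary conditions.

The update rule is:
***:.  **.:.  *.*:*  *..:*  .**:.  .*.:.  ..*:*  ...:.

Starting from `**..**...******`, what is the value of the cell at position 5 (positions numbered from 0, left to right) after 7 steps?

.

..**..*.*......
.*..**.*.*.....
*.**..*.*.*....
.*..**.*.*.*..*
*.**..*.*.*.**.
.*..**.*.*.*..*  (repeats step 4; period 2)
step 7: *.**..*.*.*.**.
position 5 holds .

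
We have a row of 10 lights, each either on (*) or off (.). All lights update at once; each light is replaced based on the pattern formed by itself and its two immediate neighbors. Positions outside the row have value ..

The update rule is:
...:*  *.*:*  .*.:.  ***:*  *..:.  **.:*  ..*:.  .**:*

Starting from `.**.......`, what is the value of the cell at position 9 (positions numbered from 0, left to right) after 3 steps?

.**.******
.*********
.*********
position 9 holds *

*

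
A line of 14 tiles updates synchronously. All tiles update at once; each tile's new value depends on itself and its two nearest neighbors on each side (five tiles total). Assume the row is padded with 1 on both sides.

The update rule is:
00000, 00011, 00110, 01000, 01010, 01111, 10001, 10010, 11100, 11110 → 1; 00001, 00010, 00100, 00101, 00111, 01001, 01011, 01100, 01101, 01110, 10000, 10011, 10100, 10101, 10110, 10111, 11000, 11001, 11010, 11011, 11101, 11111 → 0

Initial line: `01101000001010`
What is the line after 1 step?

00000101000100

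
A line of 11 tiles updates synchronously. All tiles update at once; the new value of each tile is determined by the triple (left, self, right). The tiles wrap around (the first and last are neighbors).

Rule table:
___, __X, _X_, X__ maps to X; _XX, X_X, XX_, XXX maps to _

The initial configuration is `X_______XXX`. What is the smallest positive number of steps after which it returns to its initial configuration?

step 1: _XXXXXXX___
step 2: X_______XXX

2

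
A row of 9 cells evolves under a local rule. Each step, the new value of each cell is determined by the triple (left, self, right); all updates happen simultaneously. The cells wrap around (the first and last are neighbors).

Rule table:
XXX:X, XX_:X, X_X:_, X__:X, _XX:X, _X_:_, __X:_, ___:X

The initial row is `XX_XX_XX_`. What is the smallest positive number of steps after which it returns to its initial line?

step 1: XX_XX_XX_

1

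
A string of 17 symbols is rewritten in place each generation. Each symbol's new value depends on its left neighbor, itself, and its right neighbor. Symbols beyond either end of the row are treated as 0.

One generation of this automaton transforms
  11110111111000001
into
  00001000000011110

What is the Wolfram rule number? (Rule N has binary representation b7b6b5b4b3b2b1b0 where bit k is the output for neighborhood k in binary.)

35

position 1: 111 → 0  (bit 7 = 0)
position 3: 110 → 0  (bit 6 = 0)
position 4: 101 → 1  (bit 5 = 1)
position 11: 100 → 0  (bit 4 = 0)
position 0: 011 → 0  (bit 3 = 0)
position 16: 010 → 0  (bit 2 = 0)
position 15: 001 → 1  (bit 1 = 1)
position 12: 000 → 1  (bit 0 = 1)
bits b7..b0 = 00100011 = 35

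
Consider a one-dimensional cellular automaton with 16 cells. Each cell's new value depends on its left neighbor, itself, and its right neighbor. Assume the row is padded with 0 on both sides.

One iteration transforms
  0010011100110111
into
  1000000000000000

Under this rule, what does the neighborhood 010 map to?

At position 2 the neighborhood is 010; the next row has 0 there.

0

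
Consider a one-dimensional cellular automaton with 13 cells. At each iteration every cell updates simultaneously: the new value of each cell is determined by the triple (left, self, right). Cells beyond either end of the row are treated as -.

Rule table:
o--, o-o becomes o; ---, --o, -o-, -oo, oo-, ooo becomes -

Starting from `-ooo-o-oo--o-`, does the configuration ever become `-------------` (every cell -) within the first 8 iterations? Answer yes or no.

no

----o-o--o--o
-----o-o--o--
------o-o--o-
-------o-o--o
--------o-o--
---------o-o-
----------o-o
-----------o-
iteration 8 is -----------o-, still not uniform -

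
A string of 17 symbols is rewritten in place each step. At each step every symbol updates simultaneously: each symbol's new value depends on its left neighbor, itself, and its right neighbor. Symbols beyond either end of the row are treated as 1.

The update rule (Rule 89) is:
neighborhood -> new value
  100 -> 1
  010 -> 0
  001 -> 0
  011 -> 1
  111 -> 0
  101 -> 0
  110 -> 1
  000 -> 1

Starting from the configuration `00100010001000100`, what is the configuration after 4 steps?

10011001100110010
11011101110111000
01010101010101110
00000000000001010

00000000000001010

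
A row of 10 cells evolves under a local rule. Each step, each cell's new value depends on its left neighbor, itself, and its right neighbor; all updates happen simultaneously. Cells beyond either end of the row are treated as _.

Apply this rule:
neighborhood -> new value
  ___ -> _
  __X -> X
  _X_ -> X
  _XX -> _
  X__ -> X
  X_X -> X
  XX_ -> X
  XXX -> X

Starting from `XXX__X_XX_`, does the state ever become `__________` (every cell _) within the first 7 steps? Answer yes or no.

no

_XXXXXX_XX
X_XXXXXX_X
XX_XXXXXXX
_XX_XXXXXX
X_XX_XXXXX
XX_XX_XXXX
_XX_XX_XXX
step 7 is _XX_XX_XXX, still not uniform _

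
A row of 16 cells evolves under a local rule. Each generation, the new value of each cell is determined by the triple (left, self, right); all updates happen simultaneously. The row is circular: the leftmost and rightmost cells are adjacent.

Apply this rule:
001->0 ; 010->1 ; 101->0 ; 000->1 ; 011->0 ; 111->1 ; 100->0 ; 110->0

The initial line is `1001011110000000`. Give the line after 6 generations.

1001010100101010

generation 1: 1001001100111110
generation 2: 1001000000011100
generation 3: 1001011111001000
generation 4: 1001001110001010
generation 5: 1001000100101010
generation 6: 1001010100101010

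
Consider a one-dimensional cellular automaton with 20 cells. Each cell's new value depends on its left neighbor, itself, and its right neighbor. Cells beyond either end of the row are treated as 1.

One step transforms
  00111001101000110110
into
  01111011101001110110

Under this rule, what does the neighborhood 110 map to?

At position 4 the neighborhood is 110; the next row has 1 there.

1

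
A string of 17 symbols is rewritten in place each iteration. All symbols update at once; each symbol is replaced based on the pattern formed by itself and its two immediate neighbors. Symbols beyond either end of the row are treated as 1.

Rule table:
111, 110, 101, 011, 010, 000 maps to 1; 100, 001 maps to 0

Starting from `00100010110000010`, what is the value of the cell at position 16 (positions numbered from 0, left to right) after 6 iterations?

1

00101011110111011
00111111111111111
00111111111111111  (fixed point — unchanged through iteration 6)
position 16 holds 1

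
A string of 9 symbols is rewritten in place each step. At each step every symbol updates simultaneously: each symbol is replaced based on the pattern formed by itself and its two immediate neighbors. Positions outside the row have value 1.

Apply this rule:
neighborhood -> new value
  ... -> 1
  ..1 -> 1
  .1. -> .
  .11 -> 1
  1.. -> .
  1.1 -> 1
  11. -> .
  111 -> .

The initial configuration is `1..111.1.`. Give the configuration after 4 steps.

..11..1.1
.11..1.11
11..1.11.
...1.11.1

...1.11.1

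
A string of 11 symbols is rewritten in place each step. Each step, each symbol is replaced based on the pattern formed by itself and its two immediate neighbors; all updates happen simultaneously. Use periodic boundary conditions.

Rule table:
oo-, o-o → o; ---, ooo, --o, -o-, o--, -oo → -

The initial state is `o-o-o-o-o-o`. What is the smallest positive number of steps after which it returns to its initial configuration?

step 1: oo-o-o-o-o-
step 2: -oo-o-o-o-o
step 3: o-oo-o-o-o-
step 4: -o-oo-o-o-o
step 5: o-o-oo-o-o-
step 6: -o-o-oo-o-o
step 7: o-o-o-oo-o-
step 8: -o-o-o-oo-o
step 9: o-o-o-o-oo-
step 10: -o-o-o-o-oo
step 11: o-o-o-o-o-o

11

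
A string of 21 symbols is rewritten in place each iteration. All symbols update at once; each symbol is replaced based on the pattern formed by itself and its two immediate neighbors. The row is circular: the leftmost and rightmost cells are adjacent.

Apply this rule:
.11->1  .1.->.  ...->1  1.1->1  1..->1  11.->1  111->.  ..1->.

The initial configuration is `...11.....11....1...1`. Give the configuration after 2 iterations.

1111....111...11.111.

11.111111.11111..11..
1111....111...11.111.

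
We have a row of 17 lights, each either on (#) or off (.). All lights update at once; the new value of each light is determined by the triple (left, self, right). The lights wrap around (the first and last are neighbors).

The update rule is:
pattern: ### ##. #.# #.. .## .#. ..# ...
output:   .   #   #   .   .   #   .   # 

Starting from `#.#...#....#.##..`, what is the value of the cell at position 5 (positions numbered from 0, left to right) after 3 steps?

.

###.#.#.##.##.#..
..######.##.###..
#......##.##..#.#
position 5 holds .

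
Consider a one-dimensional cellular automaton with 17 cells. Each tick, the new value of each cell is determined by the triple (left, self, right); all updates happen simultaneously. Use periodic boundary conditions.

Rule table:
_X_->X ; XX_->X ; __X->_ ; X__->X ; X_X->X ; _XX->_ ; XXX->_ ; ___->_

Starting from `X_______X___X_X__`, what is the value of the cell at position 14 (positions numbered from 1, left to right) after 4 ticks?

XX______XX__XXXX_
_XX______XX____XX
X_XX______XX____X
XX_XX______XX____
position 14 holds _

_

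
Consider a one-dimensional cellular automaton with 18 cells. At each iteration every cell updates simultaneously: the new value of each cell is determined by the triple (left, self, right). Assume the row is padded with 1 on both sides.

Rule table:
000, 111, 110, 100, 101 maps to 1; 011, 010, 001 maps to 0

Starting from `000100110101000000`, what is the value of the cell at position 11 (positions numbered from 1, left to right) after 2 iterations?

110010011010111110
111001001101011111
position 11 holds 0

0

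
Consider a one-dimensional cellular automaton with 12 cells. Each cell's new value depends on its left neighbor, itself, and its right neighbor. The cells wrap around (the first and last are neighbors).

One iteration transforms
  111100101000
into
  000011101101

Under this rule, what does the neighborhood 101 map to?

At position 7 the neighborhood is 101; the next row has 0 there.

0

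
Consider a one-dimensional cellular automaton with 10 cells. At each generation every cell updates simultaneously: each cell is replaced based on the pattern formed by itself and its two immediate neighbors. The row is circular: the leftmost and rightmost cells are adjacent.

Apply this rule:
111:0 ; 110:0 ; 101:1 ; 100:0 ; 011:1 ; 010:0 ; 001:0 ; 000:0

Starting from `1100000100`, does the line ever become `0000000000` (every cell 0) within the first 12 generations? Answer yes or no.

yes

1000000000
0000000000
all cells are 0 at generation 2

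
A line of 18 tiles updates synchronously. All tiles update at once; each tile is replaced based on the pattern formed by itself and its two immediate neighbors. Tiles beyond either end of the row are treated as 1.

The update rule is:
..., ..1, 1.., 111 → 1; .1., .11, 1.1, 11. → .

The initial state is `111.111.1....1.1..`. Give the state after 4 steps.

111.111.111111.111

11...1...1111...11
1.111.111.11.111.1
...1...1......1...
111.111.111111.111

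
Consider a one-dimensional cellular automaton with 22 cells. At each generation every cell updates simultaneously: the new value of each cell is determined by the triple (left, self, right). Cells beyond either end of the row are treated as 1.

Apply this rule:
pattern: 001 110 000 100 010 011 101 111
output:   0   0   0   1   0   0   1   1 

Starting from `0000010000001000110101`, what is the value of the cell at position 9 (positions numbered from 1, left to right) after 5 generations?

0

generation 1: 1000001000000100001010
generation 2: 0100000100000010000101
generation 3: 1010000010000001000010
generation 4: 0101000001000000100001
generation 5: 1010100000100000010000
position 9 holds 0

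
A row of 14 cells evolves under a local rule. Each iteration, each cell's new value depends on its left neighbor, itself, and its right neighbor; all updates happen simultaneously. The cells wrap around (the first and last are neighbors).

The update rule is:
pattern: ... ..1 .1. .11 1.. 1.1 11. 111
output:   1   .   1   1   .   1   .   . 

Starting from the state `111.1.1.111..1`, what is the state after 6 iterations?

iteration 1: ...111111....1
iteration 2: .1.1......11.1
iteration 3: 1111.1111.1.11
iteration 4: ....11...1111.
iteration 5: 111.1..1.1....
iteration 6: 1..11..111.11.

1..11..111.11.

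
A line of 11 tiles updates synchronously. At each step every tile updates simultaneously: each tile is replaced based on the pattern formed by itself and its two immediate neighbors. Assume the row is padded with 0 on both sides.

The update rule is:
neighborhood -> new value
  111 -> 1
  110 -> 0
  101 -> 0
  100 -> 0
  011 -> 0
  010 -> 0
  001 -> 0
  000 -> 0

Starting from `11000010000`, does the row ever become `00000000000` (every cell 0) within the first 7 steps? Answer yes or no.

step 1: 00000000000
all cells are 0 at step 1

yes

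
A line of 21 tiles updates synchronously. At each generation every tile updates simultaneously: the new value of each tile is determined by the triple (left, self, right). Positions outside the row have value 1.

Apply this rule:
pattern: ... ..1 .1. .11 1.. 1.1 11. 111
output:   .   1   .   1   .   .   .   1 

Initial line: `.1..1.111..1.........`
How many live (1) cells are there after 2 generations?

generation 1: ...1..11..1.........1
generation 2: ..1..11..1.........11
count of 1: 6

6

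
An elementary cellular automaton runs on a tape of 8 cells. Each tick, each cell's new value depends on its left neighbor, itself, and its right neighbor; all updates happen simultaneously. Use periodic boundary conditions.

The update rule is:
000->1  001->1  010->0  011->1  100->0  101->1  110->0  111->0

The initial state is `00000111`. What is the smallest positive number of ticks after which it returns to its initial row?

01111100
11000001
00011111
01110000
11000111
00011100
11110001
00000111

8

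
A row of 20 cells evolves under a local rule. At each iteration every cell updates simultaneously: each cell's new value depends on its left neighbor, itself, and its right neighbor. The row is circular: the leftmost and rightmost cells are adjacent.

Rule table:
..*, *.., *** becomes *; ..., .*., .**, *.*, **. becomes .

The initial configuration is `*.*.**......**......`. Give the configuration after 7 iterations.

......*.*..*..*..*.*

iteration 1: ......*....*..*....*
iteration 2: *....*.*..*.**.*..*.
iteration 3: .*..*...**......**..
iteration 4: *.**.*.*..*....*..*.
iteration 5: ........**.*..*.**..
iteration 6: .......*....**....*.
iteration 7: ......*.*..*..*..*.*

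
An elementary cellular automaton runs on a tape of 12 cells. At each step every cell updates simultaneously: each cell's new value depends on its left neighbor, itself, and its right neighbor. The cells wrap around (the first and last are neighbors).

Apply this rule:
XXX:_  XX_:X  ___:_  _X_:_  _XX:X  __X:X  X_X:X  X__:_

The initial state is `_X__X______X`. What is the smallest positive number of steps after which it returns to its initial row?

step 1: X__X______X_
step 2: __X______X_X
step 3: _X______X_X_
step 4: X______X_X__
step 5: ______X_X__X
step 6: _____X_X__X_
step 7: ____X_X__X__
step 8: ___X_X__X___
step 9: __X_X__X____
step 10: _X_X__X_____
step 11: X_X__X______
step 12: _X__X______X

12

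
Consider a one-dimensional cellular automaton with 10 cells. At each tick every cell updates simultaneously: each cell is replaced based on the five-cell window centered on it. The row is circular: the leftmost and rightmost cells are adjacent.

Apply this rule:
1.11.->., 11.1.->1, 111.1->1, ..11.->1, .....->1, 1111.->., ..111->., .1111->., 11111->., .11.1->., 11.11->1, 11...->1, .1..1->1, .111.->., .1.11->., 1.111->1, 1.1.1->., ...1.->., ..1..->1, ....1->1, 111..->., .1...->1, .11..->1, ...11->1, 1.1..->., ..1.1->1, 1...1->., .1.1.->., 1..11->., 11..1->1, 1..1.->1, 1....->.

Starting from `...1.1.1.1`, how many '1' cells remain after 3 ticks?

1..1......
11111.111.
1...111.11
count of 1: 6

6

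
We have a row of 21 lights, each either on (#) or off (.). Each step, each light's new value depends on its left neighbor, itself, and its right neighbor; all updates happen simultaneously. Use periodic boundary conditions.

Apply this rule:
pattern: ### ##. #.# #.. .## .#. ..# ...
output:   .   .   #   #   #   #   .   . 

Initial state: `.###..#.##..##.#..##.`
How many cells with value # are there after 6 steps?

step 1: .#..#.###.#.#.###.#.#
step 2: ###.###..######..####
step 3: ...##..#.#.....#.#...
step 4: ...#.#.####....####..
step 5: ...#####...#...#...#.
step 6: ...#....#..##..##..##
count of #: 8

8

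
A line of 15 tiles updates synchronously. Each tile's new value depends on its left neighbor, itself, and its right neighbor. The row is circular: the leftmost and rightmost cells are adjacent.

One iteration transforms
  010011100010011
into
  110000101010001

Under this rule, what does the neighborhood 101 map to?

1

At position 0 the neighborhood is 101; the next row has 1 there.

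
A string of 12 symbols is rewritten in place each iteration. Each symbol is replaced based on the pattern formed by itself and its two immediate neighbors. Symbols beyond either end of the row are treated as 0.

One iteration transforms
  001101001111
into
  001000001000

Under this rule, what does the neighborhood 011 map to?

1

At position 2 the neighborhood is 011; the next row has 1 there.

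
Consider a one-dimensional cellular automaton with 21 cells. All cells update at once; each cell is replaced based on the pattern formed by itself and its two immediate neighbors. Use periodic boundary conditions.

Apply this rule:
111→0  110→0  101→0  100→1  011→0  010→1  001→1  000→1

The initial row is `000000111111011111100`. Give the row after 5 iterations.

111111000000000000011

111111000000000000011
000000111111111111100
111111000000000000011  (repeats iteration 1; period 2)
iteration 5: 111111000000000000011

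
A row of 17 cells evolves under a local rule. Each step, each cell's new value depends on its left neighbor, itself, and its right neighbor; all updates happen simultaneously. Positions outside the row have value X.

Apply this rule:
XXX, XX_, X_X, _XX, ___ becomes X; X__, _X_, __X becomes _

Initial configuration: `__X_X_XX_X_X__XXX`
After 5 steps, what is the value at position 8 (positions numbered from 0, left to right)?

X

___X_XXXX_X___XXX
_X__XXXXXX__X_XXX
X___XXXXXX___XXXX
X_X_XXXXXX_X_XXXX
XX_XXXXXXXX_XXXXX
position 8 holds X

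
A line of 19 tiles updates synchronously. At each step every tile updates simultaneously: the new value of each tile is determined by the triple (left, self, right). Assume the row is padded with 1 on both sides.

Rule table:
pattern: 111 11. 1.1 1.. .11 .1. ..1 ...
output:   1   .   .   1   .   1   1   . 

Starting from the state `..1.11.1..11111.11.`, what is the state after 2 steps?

11.1..1.1...1.1...1

step 1: 111....111.111.....
step 2: 11.1..1.1...1.1...1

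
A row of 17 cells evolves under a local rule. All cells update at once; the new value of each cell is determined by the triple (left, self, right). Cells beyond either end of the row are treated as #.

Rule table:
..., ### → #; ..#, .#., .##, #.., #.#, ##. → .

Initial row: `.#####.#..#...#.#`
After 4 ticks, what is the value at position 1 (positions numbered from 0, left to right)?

.

tick 1: ..###.......#....
tick 2: ...#..#####...##.
tick 3: .#.....###..#....
tick 4: ...###..#.....##.
position 1 holds .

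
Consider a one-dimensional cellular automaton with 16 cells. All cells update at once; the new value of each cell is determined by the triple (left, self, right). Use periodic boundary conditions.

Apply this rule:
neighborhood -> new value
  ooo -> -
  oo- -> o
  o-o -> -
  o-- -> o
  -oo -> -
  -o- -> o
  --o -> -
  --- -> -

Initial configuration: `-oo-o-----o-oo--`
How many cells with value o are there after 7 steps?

--o-oo----o--oo-
--o--oo---oo--oo
o-oo--oo---oo--o
o--oo--oo---oo--
oo--oo--oo---oo-
-oo--oo--oo---o-
--oo--oo--oo--oo
count of o: 8

8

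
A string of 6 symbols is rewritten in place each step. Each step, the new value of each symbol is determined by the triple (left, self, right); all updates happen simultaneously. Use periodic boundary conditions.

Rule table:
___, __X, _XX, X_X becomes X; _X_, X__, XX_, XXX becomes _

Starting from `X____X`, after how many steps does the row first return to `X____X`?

6

step 1: __XXXX
step 2: _XX___
step 3: XX__XX
step 4: ___XX_
step 5: XXXX__
step 6: X____X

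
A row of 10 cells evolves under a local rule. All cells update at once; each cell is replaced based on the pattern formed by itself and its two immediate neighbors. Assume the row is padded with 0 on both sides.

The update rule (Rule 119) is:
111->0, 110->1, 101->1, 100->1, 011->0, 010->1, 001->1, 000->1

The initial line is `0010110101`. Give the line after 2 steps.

0001100001

1111011111
0001100001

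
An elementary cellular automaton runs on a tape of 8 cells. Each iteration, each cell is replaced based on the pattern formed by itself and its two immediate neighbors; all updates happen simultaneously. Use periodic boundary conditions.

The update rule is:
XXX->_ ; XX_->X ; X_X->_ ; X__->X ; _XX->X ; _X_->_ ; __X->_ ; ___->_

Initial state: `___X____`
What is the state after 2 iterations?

_____X__

iteration 1: ____X___
iteration 2: _____X__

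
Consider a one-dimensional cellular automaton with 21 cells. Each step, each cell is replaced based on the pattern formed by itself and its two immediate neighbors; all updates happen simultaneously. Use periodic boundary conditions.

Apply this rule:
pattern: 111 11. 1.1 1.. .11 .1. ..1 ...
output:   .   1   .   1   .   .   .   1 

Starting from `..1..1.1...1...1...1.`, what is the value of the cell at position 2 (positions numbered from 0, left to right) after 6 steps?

step 1: 1..1....11..11..11..1
step 2: 11..111..11..11..11..
step 3: .11...11..11..11..11.
step 4: ..111..11..11..11..11
step 5: 1...11..11..11..11..1
step 6: 111..11..11..11..11..
position 2 holds 1

1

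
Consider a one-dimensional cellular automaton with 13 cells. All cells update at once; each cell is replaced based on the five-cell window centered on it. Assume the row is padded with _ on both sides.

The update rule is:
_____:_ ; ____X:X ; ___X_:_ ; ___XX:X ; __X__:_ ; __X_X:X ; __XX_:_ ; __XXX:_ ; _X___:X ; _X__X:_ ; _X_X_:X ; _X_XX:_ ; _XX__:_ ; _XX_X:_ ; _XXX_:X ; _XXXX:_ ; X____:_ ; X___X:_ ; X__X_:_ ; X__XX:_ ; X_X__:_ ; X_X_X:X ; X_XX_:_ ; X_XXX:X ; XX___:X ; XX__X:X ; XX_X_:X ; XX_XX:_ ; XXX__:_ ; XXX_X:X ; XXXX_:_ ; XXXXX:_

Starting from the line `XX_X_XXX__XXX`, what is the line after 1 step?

__XX_XX_X__X_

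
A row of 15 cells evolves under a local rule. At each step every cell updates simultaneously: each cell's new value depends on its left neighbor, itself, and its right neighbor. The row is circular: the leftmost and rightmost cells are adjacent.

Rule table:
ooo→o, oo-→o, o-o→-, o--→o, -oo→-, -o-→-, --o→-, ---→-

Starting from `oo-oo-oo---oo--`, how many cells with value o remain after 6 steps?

-o--o--oo---oo-
--o--o--oo---oo
o--o--o--oo---o
oo--o--o--oo---
-oo--o--o--oo--
--oo--o--o--oo-
count of o: 6

6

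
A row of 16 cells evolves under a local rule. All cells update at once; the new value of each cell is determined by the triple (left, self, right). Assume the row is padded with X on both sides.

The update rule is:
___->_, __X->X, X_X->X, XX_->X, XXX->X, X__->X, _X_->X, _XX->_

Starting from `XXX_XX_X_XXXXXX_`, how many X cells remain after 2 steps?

14

step 1: XXXX_XXXX_XXXXXX
step 2: XXXXX_XXXX_XXXXX
count of X: 14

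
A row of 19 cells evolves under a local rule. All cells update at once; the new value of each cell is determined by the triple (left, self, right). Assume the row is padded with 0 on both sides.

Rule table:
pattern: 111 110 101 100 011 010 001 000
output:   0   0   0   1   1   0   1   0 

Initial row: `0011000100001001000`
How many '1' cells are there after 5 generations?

0110101010010110100
1100000001100100010
1010000011011010101
0001000110010000000
0010101101101000000
count of 1: 7

7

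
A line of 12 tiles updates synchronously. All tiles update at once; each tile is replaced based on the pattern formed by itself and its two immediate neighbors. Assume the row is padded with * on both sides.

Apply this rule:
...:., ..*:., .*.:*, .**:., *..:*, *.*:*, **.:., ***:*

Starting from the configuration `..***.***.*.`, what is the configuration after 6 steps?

*..*.*.*.***
.*.******.**
***.****.*.*
**.*.**.***.
*.***..*.*.*
.*.*.*.****.

.*.*.*.****.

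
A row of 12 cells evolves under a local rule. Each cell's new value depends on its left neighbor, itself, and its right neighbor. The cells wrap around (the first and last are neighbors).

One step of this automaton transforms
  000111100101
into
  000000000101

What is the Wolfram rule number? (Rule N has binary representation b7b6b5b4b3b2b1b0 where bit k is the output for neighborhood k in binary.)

position 4: 111 → 0  (bit 7 = 0)
position 6: 110 → 0  (bit 6 = 0)
position 10: 101 → 0  (bit 5 = 0)
position 0: 100 → 0  (bit 4 = 0)
position 3: 011 → 0  (bit 3 = 0)
position 9: 010 → 1  (bit 2 = 1)
position 2: 001 → 0  (bit 1 = 0)
position 1: 000 → 0  (bit 0 = 0)
bits b7..b0 = 00000100 = 4

4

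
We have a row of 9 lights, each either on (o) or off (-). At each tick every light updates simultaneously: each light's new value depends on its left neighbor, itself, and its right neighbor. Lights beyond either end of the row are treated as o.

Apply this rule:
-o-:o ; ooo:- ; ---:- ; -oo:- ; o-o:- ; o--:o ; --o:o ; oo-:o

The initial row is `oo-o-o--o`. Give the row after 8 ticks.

oo---o-o-

-o-o-ooo-
-o-o---o-
-o-oo-oo-
-o--o--o-
-ooooooo-
-------o-
o-----oo-
oo---o-o-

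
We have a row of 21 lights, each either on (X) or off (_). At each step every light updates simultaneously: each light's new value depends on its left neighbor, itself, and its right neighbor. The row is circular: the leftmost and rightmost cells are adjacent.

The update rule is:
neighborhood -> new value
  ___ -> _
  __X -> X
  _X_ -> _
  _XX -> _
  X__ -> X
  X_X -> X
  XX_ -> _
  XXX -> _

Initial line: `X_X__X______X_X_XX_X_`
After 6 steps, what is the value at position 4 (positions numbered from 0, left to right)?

_

_X_XX_X____X_X_X__X_X
X_X__X_X__X_X_X_XX_X_
_X_XX_X_XX_X_X_X__X_X
X_X__X_X__X_X_X_XX_X_  (repeats step 2; period 2)
step 6: X_X__X_X__X_X_X_XX_X_
position 4 holds _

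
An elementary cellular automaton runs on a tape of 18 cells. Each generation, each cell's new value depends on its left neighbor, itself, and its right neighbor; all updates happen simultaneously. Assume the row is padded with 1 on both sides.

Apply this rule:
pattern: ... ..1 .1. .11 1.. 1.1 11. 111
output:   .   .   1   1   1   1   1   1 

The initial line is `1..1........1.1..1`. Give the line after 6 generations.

11.11.......1111.1
111111......111111
1111111.....111111
11111111....111111
111111111...111111
1111111111..111111

1111111111..111111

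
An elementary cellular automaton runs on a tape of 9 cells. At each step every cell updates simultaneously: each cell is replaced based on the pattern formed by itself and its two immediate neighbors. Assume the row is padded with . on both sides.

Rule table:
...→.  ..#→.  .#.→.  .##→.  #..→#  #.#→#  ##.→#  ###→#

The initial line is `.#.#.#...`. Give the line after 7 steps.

........#

..#.#.#..
...#.#.#.
....#.#.#
.....#.#.
......#.#
.......#.
........#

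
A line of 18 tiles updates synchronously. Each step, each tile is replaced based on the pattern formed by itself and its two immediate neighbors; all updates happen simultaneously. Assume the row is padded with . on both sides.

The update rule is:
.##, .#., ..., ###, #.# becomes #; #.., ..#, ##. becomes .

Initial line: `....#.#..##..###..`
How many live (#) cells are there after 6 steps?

12

###.###..#...##..#
##.###...#.#.#...#
#.###..#.#####.#.#
####...######.####
###..#.#####.####.
##...######.####..
count of #: 12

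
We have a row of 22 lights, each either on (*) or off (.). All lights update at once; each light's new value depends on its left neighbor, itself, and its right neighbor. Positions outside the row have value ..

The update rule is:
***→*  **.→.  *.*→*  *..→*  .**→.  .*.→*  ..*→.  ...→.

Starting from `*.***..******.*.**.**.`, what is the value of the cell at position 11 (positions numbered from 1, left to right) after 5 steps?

step 1: **.*.*..****.***..*..*
step 2: ..*****..**.*.*.*.**.*
step 3: ...***.*...*******..**
step 4: ....*.***...*****.*...
step 5: ....**.*.*...***.***..
position 11 holds .

.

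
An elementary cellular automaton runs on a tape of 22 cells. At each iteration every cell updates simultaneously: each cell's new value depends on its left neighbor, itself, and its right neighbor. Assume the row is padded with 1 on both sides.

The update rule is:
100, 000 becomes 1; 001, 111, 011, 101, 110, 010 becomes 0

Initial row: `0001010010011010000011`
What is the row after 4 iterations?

1100001001000001111000
0011100100111100000110
1000010010000011110000
0111001001111000001110

0111001001111000001110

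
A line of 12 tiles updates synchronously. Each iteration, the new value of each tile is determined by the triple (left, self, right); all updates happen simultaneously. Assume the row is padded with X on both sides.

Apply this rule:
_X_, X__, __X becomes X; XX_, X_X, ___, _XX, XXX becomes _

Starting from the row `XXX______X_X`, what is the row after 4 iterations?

X___X_____XX

___X____XX__
X_XXX__X__XX
_____XXXXX__
X___X_____XX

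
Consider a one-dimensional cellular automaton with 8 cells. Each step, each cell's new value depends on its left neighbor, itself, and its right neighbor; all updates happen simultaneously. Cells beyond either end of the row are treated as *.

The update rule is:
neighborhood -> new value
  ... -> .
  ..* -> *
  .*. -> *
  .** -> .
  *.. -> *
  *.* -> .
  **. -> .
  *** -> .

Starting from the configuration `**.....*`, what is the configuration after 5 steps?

.*....*.

..*...*.
****.**.
........
*......*
.*....*.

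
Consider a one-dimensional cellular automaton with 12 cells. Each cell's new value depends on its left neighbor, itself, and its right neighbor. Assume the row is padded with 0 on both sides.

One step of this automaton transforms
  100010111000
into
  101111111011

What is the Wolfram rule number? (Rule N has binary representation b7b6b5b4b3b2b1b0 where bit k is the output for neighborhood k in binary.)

position 7: 111 → 1  (bit 7 = 1)
position 8: 110 → 1  (bit 6 = 1)
position 5: 101 → 1  (bit 5 = 1)
position 1: 100 → 0  (bit 4 = 0)
position 6: 011 → 1  (bit 3 = 1)
position 0: 010 → 1  (bit 2 = 1)
position 3: 001 → 1  (bit 1 = 1)
position 2: 000 → 1  (bit 0 = 1)
bits b7..b0 = 11101111 = 239

239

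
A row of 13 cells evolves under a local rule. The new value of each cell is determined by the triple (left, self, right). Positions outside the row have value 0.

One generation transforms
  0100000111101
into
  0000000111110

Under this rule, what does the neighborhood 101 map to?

At position 11 the neighborhood is 101; the next row has 1 there.

1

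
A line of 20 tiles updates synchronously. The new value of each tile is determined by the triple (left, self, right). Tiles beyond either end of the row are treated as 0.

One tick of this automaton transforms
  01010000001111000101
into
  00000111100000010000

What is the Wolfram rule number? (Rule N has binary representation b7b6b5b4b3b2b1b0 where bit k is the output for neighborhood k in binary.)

1

position 11: 111 → 0  (bit 7 = 0)
position 13: 110 → 0  (bit 6 = 0)
position 2: 101 → 0  (bit 5 = 0)
position 4: 100 → 0  (bit 4 = 0)
position 10: 011 → 0  (bit 3 = 0)
position 1: 010 → 0  (bit 2 = 0)
position 0: 001 → 0  (bit 1 = 0)
position 5: 000 → 1  (bit 0 = 1)
bits b7..b0 = 00000001 = 1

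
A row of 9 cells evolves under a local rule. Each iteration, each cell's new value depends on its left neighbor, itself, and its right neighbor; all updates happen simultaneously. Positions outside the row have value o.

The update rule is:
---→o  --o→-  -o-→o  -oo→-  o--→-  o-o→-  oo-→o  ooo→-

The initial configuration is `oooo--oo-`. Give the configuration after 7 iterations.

iteration 1: ---o---o-
iteration 2: -o-o-o-o-
iteration 3: -o-o-o-o-  (fixed point — unchanged through iteration 7)

-o-o-o-o-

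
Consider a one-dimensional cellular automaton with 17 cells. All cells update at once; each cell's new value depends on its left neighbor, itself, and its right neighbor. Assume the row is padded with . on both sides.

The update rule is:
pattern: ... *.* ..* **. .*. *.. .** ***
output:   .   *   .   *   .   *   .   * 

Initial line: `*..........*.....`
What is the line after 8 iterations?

.*..........*....
..*..........*...
...*..........*..
....*..........*.
.....*..........*
......*..........
.......*.........
........*........

........*........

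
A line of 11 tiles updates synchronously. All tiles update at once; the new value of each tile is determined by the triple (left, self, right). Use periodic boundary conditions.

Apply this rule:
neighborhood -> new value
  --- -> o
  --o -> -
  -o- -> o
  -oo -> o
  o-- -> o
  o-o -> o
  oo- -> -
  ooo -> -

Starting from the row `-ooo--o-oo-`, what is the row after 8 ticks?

-o--o-ooo-o
ooo-ooo--oo
---oo--o-o-
oo-o-o-oooo
--oooooo---
o-o-----ooo
-oooooo-o--
-o-----oooo

-o-----oooo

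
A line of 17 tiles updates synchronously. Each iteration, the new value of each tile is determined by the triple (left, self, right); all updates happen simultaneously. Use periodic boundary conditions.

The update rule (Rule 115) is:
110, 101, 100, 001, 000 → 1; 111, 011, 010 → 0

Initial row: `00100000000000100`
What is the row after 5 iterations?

01111111111101111

11011111111111011
01100000000001100
10111111111110111
11000000000011000
01111111111101111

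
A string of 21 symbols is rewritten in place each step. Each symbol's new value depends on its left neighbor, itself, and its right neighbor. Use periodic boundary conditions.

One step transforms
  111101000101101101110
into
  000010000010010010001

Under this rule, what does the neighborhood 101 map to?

At position 4 the neighborhood is 101; the next row has 1 there.

1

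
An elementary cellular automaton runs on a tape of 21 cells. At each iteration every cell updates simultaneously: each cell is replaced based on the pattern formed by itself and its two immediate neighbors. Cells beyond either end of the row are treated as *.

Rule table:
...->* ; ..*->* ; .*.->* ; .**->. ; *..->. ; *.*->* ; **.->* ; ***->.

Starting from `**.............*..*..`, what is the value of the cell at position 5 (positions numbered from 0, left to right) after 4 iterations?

.*.*************.**.*
***............**.**.
..*.***********.**.**
.***..........**.**..
position 5 holds .

.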